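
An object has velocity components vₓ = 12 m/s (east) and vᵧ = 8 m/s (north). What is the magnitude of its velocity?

|v| = √(vₓ² + vᵧ²) = √(12² + 8²) = √(208) = 14.42 m/s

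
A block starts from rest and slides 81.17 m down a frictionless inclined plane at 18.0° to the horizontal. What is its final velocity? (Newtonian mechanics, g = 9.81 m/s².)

a = g sin(θ) = 9.81 × sin(18.0°) = 3.0315 m/s²
v = √(2ad) = √(2 × 3.0315 × 81.17) = 22.18 m/s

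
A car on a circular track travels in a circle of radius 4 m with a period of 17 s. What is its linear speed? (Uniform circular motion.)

v = 2πr/T = 2π×4/17 = 1.48 m/s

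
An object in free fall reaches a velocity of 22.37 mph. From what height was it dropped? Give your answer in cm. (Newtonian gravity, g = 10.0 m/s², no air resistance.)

v = 22.37 mph × 0.44704 = 10.0003 m/s
h = v² / (2g) = 10.0003² / (2 × 10.0) = 5.0003 m
h = 5.0003 m / 0.01 = 500.0 cm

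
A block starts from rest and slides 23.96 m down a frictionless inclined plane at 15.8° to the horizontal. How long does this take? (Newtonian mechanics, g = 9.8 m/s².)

a = g sin(θ) = 9.8 × sin(15.8°) = 2.6683 m/s²
t = √(2d/a) = √(2 × 23.96 / 2.6683) = 4.24 s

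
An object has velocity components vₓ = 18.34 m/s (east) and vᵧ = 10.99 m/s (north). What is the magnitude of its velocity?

|v| = √(vₓ² + vᵧ²) = √(18.34² + 10.99²) = √(457.1357) = 21.38 m/s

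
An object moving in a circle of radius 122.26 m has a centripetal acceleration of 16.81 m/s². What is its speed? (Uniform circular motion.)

v = √(a_c × r) = √(16.81 × 122.26) = 45.33 m/s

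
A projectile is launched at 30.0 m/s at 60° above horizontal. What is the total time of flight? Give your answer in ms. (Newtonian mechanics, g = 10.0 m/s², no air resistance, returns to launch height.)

T = 2 × v₀ × sin(θ) / g = 2 × 30.0 × sin(60°) / 10.0 = 2 × 30.0 × 0.866025 / 10.0 = 5.19615 s
T = 5.19615 s / 0.001 = 5196 ms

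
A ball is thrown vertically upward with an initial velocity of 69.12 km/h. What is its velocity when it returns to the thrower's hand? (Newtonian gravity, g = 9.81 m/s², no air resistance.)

By conservation of energy (no air resistance), the ball returns to the throw height with the same speed as launch, but directed downward.
|v_ground| = v₀ = 69.12 km/h
v_ground = 69.12 km/h (downward)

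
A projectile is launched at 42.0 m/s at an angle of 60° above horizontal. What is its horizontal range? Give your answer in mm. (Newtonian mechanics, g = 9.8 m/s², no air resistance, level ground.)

R = v₀² × sin(2θ) / g = 42.0² × sin(2 × 60°) / 9.8 = 1764.0 × 0.866025 / 9.8 = 155.885 m
R = 155.885 m / 0.001 = 155900 mm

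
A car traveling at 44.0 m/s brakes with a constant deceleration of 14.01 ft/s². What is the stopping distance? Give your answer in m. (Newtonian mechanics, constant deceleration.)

a = 14.01 ft/s² × 0.3048 = 4.27025 m/s²
d = v₀² / (2a) = 44.0² / (2 × 4.27025) = 1936.0 / 8.5405 = 226.7 m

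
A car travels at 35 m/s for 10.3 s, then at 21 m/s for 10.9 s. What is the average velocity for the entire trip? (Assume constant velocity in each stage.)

d₁ = v₁t₁ = 35 × 10.3 = 360.5 m
d₂ = v₂t₂ = 21 × 10.9 = 228.9 m
d_total = 589.4 m, t_total = 21.2 s
v_avg = d_total/t_total = 589.4/21.2 = 27.8 m/s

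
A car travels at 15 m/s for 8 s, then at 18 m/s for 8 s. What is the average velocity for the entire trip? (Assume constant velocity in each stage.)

d₁ = v₁t₁ = 15 × 8 = 120 m
d₂ = v₂t₂ = 18 × 8 = 144 m
d_total = 264 m, t_total = 16 s
v_avg = d_total/t_total = 264/16 = 16.5 m/s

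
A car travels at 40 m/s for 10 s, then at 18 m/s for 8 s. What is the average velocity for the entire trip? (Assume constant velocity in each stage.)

d₁ = v₁t₁ = 40 × 10 = 400 m
d₂ = v₂t₂ = 18 × 8 = 144 m
d_total = 544 m, t_total = 18 s
v_avg = d_total/t_total = 544/18 = 30.22 m/s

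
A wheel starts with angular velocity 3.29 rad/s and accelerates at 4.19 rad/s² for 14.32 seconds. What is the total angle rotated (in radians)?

θ = ω₀t + ½αt² = 3.29×14.32 + ½×4.19×14.32² = 476.72 rad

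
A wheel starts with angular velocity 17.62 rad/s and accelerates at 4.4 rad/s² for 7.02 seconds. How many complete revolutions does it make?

θ = ω₀t + ½αt² = 17.62×7.02 + ½×4.4×7.02² = 232.10928 rad
Total revolutions = θ/(2π) = 232.10928/(2π) = 36.94
Complete revolutions = ⌊36.94⌋ = 36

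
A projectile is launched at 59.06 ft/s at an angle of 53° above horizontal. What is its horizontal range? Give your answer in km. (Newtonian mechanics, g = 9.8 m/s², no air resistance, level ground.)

v₀ = 59.06 ft/s × 0.3048 = 18.0015 m/s
R = v₀² × sin(2θ) / g = 18.0015² × sin(2 × 53°) / 9.8 = 324.054 × 0.961262 / 9.8 = 31.7858 m
R = 31.7858 m / 1000.0 = 0.03179 km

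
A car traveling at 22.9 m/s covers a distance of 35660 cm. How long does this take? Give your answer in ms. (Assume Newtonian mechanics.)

d = 35660 cm × 0.01 = 356.6 m
t = d / v = 356.6 / 22.9 = 15.5721 s
t = 15.5721 s / 0.001 = 15570 ms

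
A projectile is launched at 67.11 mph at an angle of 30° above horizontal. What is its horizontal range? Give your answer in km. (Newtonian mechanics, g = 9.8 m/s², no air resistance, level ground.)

v₀ = 67.11 mph × 0.44704 = 30.0009 m/s
R = v₀² × sin(2θ) / g = 30.0009² × sin(2 × 30°) / 9.8 = 900.054 × 0.866025 / 9.8 = 79.5377 m
R = 79.5377 m / 1000.0 = 0.07954 km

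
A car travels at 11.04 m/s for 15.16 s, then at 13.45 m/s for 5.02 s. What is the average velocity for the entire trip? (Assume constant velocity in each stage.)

d₁ = v₁t₁ = 11.04 × 15.16 = 167.3664 m
d₂ = v₂t₂ = 13.45 × 5.02 = 67.519 m
d_total = 234.8854 m, t_total = 20.18 s
v_avg = d_total/t_total = 234.8854/20.18 = 11.64 m/s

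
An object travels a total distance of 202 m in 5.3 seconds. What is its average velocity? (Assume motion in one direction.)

v_avg = Δd / Δt = 202 / 5.3 = 38.11 m/s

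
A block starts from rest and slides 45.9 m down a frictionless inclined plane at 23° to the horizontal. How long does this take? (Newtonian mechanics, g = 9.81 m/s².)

a = g sin(θ) = 9.81 × sin(23°) = 3.8331 m/s²
t = √(2d/a) = √(2 × 45.9 / 3.8331) = 4.89 s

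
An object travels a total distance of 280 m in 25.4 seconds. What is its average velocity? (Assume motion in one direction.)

v_avg = Δd / Δt = 280 / 25.4 = 11.02 m/s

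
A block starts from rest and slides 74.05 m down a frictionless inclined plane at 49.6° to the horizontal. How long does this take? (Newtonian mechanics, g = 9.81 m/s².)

a = g sin(θ) = 9.81 × sin(49.6°) = 7.4707 m/s²
t = √(2d/a) = √(2 × 74.05 / 7.4707) = 4.45 s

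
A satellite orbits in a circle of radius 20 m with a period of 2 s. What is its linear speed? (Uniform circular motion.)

v = 2πr/T = 2π×20/2 = 62.83 m/s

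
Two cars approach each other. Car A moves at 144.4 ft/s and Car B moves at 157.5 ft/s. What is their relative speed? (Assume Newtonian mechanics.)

v_rel = v_A + v_B = 144.4 + 157.5 = 301.9 ft/s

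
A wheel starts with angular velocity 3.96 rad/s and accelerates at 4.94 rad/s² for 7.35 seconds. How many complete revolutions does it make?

θ = ω₀t + ½αt² = 3.96×7.35 + ½×4.94×7.35² = 162.541575 rad
Total revolutions = θ/(2π) = 162.541575/(2π) = 25.87
Complete revolutions = ⌊25.87⌋ = 25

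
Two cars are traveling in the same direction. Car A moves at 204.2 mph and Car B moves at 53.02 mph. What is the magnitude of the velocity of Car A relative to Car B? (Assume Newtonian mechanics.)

v_rel = |v_A - v_B| = |204.2 - 53.02| = 151.18 mph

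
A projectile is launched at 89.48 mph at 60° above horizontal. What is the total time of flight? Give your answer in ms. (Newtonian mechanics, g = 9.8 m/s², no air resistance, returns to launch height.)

v₀ = 89.48 mph × 0.44704 = 40.0011 m/s
T = 2 × v₀ × sin(θ) / g = 2 × 40.0011 × sin(60°) / 9.8 = 2 × 40.0011 × 0.866025 / 9.8 = 7.06979 s
T = 7.06979 s / 0.001 = 7070 ms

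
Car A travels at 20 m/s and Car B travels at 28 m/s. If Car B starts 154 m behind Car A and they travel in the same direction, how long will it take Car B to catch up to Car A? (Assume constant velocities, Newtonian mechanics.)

Relative speed: v_rel = 28 - 20 = 8 m/s
Time to catch: t = d₀/v_rel = 154/8 = 19.25 s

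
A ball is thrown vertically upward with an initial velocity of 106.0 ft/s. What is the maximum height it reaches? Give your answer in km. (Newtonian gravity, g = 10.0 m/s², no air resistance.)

v₀ = 106.0 ft/s × 0.3048 = 32.3088 m/s
h_max = v₀² / (2g) = 32.3088² / (2 × 10.0) = 1043.86 / 20.0 = 52.193 m
h_max = 52.193 m / 1000.0 = 0.05219 km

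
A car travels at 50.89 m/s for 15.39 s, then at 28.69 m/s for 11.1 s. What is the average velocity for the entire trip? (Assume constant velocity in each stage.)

d₁ = v₁t₁ = 50.89 × 15.39 = 783.1971 m
d₂ = v₂t₂ = 28.69 × 11.1 = 318.459 m
d_total = 1101.6561 m, t_total = 26.49 s
v_avg = d_total/t_total = 1101.6561/26.49 = 41.59 m/s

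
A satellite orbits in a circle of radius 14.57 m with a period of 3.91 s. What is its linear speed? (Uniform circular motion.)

v = 2πr/T = 2π×14.57/3.91 = 23.41 m/s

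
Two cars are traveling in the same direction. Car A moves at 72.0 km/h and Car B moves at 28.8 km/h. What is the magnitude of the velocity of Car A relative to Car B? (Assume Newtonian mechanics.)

v_rel = |v_A - v_B| = |72.0 - 28.8| = 43.2 km/h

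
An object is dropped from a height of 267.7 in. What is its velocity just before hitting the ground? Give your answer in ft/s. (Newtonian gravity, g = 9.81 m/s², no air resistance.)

h = 267.7 in × 0.0254 = 6.79958 m
v = √(2gh) = √(2 × 9.81 × 6.79958) = 11.5502 m/s
v = 11.5502 m/s / 0.3048 = 37.89 ft/s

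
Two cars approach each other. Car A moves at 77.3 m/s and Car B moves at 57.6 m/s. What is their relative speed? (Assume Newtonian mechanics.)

v_rel = v_A + v_B = 77.3 + 57.6 = 134.9 m/s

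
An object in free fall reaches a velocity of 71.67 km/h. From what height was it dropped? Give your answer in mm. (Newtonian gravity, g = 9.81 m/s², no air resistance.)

v = 71.67 km/h × 0.2777777777777778 = 19.9083 m/s
h = v² / (2g) = 19.9083² / (2 × 9.81) = 20.2008 m
h = 20.2008 m / 0.001 = 20200 mm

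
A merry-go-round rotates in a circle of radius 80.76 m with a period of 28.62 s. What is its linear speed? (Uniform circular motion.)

v = 2πr/T = 2π×80.76/28.62 = 17.73 m/s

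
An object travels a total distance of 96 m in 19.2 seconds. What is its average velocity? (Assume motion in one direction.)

v_avg = Δd / Δt = 96 / 19.2 = 5.0 m/s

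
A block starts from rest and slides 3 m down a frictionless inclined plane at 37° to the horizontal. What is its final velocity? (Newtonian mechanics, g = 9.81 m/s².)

a = g sin(θ) = 9.81 × sin(37°) = 5.9038 m/s²
v = √(2ad) = √(2 × 5.9038 × 3) = 5.95 m/s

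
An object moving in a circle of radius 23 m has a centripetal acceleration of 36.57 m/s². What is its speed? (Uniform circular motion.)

v = √(a_c × r) = √(36.57 × 23) = 29.0 m/s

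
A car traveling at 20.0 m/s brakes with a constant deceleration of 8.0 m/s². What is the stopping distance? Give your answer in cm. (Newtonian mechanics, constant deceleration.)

d = v₀² / (2a) = 20.0² / (2 × 8.0) = 400.0 / 16.0 = 25.0 m
d = 25.0 m / 0.01 = 2500 cm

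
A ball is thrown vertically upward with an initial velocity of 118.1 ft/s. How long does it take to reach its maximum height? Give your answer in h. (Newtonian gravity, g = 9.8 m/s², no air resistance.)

v₀ = 118.1 ft/s × 0.3048 = 35.9969 m/s
t_up = v₀ / g = 35.9969 / 9.8 = 3.67315 s
t_up = 3.67315 s / 3600.0 = 0.00102 h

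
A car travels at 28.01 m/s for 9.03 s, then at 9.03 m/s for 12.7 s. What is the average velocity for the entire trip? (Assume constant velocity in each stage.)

d₁ = v₁t₁ = 28.01 × 9.03 = 252.9303 m
d₂ = v₂t₂ = 9.03 × 12.7 = 114.681 m
d_total = 367.6113 m, t_total = 21.73 s
v_avg = d_total/t_total = 367.6113/21.73 = 16.92 m/s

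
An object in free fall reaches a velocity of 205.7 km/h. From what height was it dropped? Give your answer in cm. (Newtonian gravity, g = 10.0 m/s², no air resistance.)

v = 205.7 km/h × 0.2777777777777778 = 57.1389 m/s
h = v² / (2g) = 57.1389² / (2 × 10.0) = 163.243 m
h = 163.243 m / 0.01 = 16320 cm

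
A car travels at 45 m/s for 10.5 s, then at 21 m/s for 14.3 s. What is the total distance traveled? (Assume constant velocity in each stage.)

d₁ = v₁t₁ = 45 × 10.5 = 472.5 m
d₂ = v₂t₂ = 21 × 14.3 = 300.3 m
d_total = 472.5 + 300.3 = 772.8 m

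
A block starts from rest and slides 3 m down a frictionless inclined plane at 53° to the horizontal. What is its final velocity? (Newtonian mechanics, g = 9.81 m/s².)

a = g sin(θ) = 9.81 × sin(53°) = 7.8346 m/s²
v = √(2ad) = √(2 × 7.8346 × 3) = 6.86 m/s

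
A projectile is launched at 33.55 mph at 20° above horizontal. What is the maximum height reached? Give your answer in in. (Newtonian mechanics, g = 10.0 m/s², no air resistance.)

v₀ = 33.55 mph × 0.44704 = 14.9982 m/s
H = v₀² × sin²(θ) / (2g) = 14.9982² × sin(20°)² / (2 × 10.0) = 224.946 × 0.116978 / 20.0 = 1.31569 m
H = 1.31569 m / 0.0254 = 51.8 in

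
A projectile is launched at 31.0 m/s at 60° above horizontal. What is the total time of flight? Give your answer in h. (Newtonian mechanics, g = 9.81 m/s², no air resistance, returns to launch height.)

T = 2 × v₀ × sin(θ) / g = 2 × 31.0 × sin(60°) / 9.81 = 2 × 31.0 × 0.866025 / 9.81 = 5.47335 s
T = 5.47335 s / 3600.0 = 0.00152 h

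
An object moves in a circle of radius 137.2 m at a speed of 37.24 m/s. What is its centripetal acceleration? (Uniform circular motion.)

a_c = v²/r = 37.24²/137.2 = 1386.8176/137.2 = 10.11 m/s²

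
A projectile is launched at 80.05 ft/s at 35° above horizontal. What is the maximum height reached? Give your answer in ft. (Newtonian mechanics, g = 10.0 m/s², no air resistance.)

v₀ = 80.05 ft/s × 0.3048 = 24.3992 m/s
H = v₀² × sin²(θ) / (2g) = 24.3992² × sin(35°)² / (2 × 10.0) = 595.321 × 0.32899 / 20.0 = 9.79273 m
H = 9.79273 m / 0.3048 = 32.13 ft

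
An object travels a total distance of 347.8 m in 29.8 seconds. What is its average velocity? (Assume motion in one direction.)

v_avg = Δd / Δt = 347.8 / 29.8 = 11.67 m/s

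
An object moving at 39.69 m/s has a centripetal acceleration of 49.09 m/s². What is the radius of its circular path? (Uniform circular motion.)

r = v²/a_c = 39.69²/49.09 = 32.09 m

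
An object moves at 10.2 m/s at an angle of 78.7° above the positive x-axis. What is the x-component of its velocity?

vₓ = v cos(θ) = 10.2 × cos(78.7°) = 2.0 m/s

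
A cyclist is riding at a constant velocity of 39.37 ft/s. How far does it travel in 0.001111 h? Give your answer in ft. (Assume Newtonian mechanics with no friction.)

v = 39.37 ft/s × 0.3048 = 12.0 m/s
t = 0.001111 h × 3600.0 = 3.9996 s
d = v × t = 12.0 × 3.9996 = 47.9952 m
d = 47.9952 m / 0.3048 = 157.5 ft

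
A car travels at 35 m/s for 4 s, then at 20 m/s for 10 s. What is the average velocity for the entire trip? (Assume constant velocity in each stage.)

d₁ = v₁t₁ = 35 × 4 = 140 m
d₂ = v₂t₂ = 20 × 10 = 200 m
d_total = 340 m, t_total = 14 s
v_avg = d_total/t_total = 340/14 = 24.29 m/s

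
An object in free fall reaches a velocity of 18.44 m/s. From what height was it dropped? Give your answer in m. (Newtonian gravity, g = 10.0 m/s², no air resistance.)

h = v² / (2g) = 18.44² / (2 × 10.0) = 17.0 m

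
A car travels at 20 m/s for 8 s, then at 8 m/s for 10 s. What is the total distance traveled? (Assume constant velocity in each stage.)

d₁ = v₁t₁ = 20 × 8 = 160 m
d₂ = v₂t₂ = 8 × 10 = 80 m
d_total = 160 + 80 = 240 m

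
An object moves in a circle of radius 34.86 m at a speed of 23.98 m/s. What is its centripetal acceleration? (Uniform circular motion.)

a_c = v²/r = 23.98²/34.86 = 575.0404/34.86 = 16.5 m/s²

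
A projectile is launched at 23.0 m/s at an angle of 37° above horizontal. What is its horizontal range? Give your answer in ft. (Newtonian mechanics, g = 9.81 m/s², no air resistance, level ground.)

R = v₀² × sin(2θ) / g = 23.0² × sin(2 × 37°) / 9.81 = 529.0 × 0.961262 / 9.81 = 51.8356 m
R = 51.8356 m / 0.3048 = 170.1 ft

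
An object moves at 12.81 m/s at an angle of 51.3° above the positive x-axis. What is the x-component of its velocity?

vₓ = v cos(θ) = 12.81 × cos(51.3°) = 8.01 m/s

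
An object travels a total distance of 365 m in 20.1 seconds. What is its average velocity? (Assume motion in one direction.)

v_avg = Δd / Δt = 365 / 20.1 = 18.16 m/s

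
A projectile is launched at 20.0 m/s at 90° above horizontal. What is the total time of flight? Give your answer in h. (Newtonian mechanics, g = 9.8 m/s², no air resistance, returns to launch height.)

T = 2 × v₀ × sin(θ) / g = 2 × 20.0 × sin(90°) / 9.8 = 2 × 20.0 × 1.0 / 9.8 = 4.08163 s
T = 4.08163 s / 3600.0 = 0.001134 h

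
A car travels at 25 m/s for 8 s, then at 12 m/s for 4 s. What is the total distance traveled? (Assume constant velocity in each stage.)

d₁ = v₁t₁ = 25 × 8 = 200 m
d₂ = v₂t₂ = 12 × 4 = 48 m
d_total = 200 + 48 = 248 m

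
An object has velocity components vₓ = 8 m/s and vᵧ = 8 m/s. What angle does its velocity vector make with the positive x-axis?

θ = arctan(vᵧ/vₓ) = arctan(8/8) = 45.0°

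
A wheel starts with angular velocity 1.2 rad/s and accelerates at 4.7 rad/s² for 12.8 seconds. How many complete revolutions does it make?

θ = ω₀t + ½αt² = 1.2×12.8 + ½×4.7×12.8² = 400.384 rad
Total revolutions = θ/(2π) = 400.384/(2π) = 63.72
Complete revolutions = ⌊63.72⌋ = 63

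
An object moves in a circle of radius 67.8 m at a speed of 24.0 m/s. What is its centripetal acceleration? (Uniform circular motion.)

a_c = v²/r = 24.0²/67.8 = 576.0/67.8 = 8.5 m/s²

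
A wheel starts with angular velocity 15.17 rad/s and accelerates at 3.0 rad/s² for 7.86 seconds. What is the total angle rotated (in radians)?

θ = ω₀t + ½αt² = 15.17×7.86 + ½×3.0×7.86² = 211.91 rad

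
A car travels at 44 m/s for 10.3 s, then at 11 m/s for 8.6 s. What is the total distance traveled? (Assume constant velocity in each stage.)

d₁ = v₁t₁ = 44 × 10.3 = 453.2 m
d₂ = v₂t₂ = 11 × 8.6 = 94.6 m
d_total = 453.2 + 94.6 = 547.8 m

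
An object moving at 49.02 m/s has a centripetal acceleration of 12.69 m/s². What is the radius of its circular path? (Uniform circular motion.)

r = v²/a_c = 49.02²/12.69 = 189.36 m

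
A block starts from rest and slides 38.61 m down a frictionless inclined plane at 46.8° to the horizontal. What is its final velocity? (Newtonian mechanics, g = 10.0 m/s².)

a = g sin(θ) = 10.0 × sin(46.8°) = 7.2897 m/s²
v = √(2ad) = √(2 × 7.2897 × 38.61) = 23.73 m/s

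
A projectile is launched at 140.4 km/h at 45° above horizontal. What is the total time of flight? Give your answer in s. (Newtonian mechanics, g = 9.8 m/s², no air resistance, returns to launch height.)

v₀ = 140.4 km/h × 0.2777777777777778 = 39.0 m/s
T = 2 × v₀ × sin(θ) / g = 2 × 39.0 × sin(45°) / 9.8 = 2 × 39.0 × 0.707107 / 9.8 = 5.628 s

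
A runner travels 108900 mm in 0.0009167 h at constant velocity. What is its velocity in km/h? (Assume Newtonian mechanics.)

d = 108900 mm × 0.001 = 108.9 m
t = 0.0009167 h × 3600.0 = 3.30012 s
v = d / t = 108.9 / 3.30012 = 32.9988 m/s
v = 32.9988 m/s / 0.2777777777777778 = 118.8 km/h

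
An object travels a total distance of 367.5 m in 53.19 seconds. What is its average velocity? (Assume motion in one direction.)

v_avg = Δd / Δt = 367.5 / 53.19 = 6.91 m/s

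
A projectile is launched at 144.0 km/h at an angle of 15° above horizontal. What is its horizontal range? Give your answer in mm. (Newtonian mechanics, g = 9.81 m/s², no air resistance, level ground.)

v₀ = 144.0 km/h × 0.2777777777777778 = 40.0 m/s
R = v₀² × sin(2θ) / g = 40.0² × sin(2 × 15°) / 9.81 = 1600.0 × 0.5 / 9.81 = 81.5494 m
R = 81.5494 m / 0.001 = 81550 mm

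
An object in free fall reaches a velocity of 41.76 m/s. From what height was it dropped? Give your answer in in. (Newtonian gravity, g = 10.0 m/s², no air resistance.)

h = v² / (2g) = 41.76² / (2 × 10.0) = 87.1949 m
h = 87.1949 m / 0.0254 = 3433 in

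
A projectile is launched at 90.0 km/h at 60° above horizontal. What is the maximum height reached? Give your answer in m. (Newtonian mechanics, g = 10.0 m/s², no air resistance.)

v₀ = 90.0 km/h × 0.2777777777777778 = 25.0 m/s
H = v₀² × sin²(θ) / (2g) = 25.0² × sin(60°)² / (2 × 10.0) = 625.0 × 0.75 / 20.0 = 23.44 m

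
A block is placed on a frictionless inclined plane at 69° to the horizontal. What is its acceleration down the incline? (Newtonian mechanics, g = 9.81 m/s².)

a = g sin(θ) = 9.81 × sin(69°) = 9.81 × 0.9336 = 9.16 m/s²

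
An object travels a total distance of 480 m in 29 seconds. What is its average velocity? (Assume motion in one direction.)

v_avg = Δd / Δt = 480 / 29 = 16.55 m/s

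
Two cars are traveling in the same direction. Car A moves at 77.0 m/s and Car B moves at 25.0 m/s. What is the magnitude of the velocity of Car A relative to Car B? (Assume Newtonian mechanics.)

v_rel = |v_A - v_B| = |77.0 - 25.0| = 52.0 m/s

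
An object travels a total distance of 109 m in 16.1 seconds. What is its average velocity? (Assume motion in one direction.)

v_avg = Δd / Δt = 109 / 16.1 = 6.77 m/s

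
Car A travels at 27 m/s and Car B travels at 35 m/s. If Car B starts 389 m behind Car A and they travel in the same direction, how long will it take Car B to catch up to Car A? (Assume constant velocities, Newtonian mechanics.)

Relative speed: v_rel = 35 - 27 = 8 m/s
Time to catch: t = d₀/v_rel = 389/8 = 48.62 s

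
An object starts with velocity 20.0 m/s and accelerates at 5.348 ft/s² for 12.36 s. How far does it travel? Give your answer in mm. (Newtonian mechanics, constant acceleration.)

a = 5.348 ft/s² × 0.3048 = 1.63007 m/s²
d = v₀ × t + ½ × a × t² = 20.0 × 12.36 + 0.5 × 1.63007 × 12.36² = 371.713 m
d = 371.713 m / 0.001 = 371700 mm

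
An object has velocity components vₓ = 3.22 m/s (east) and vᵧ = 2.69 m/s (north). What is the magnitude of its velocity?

|v| = √(vₓ² + vᵧ²) = √(3.22² + 2.69²) = √(17.6045) = 4.2 m/s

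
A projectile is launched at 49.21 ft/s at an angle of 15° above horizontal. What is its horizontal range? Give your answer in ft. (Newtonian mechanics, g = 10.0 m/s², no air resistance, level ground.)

v₀ = 49.21 ft/s × 0.3048 = 14.9992 m/s
R = v₀² × sin(2θ) / g = 14.9992² × sin(2 × 15°) / 10.0 = 224.976 × 0.5 / 10.0 = 11.2488 m
R = 11.2488 m / 0.3048 = 36.91 ft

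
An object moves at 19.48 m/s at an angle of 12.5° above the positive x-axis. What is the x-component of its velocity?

vₓ = v cos(θ) = 19.48 × cos(12.5°) = 19.02 m/s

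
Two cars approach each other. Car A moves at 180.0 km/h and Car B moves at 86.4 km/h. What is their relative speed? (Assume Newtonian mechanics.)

v_rel = v_A + v_B = 180.0 + 86.4 = 266.4 km/h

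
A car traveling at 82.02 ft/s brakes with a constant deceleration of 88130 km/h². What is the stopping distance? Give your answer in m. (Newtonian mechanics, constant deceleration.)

v₀ = 82.02 ft/s × 0.3048 = 24.9997 m/s
a = 88130 km/h² × 7.716049382716049e-05 = 6.80015 m/s²
d = v₀² / (2a) = 24.9997² / (2 × 6.80015) = 624.985 / 13.6003 = 45.95 m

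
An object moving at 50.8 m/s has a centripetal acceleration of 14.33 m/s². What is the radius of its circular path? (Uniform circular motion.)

r = v²/a_c = 50.8²/14.33 = 180.09 m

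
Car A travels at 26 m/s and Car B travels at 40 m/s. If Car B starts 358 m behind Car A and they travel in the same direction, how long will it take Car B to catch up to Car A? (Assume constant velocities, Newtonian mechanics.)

Relative speed: v_rel = 40 - 26 = 14 m/s
Time to catch: t = d₀/v_rel = 358/14 = 25.57 s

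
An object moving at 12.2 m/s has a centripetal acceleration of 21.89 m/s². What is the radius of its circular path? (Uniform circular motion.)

r = v²/a_c = 12.2²/21.89 = 6.8 m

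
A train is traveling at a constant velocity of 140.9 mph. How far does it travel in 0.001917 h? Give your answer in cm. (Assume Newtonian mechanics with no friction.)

v = 140.9 mph × 0.44704 = 62.9879 m/s
t = 0.001917 h × 3600.0 = 6.9012 s
d = v × t = 62.9879 × 6.9012 = 434.692 m
d = 434.692 m / 0.01 = 43470 cm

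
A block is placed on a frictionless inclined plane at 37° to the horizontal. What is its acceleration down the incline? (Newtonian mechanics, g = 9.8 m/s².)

a = g sin(θ) = 9.8 × sin(37°) = 9.8 × 0.6018 = 5.9 m/s²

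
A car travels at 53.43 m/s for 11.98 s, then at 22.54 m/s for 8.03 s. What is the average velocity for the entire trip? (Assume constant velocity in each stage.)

d₁ = v₁t₁ = 53.43 × 11.98 = 640.0914 m
d₂ = v₂t₂ = 22.54 × 8.03 = 180.9962 m
d_total = 821.0876 m, t_total = 20.01 s
v_avg = d_total/t_total = 821.0876/20.01 = 41.03 m/s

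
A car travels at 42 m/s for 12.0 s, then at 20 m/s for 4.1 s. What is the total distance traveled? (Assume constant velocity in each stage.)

d₁ = v₁t₁ = 42 × 12.0 = 504.0 m
d₂ = v₂t₂ = 20 × 4.1 = 82.0 m
d_total = 504.0 + 82.0 = 586.0 m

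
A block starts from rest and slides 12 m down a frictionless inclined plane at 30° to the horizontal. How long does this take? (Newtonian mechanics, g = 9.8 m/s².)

a = g sin(θ) = 9.8 × sin(30°) = 4.9 m/s²
t = √(2d/a) = √(2 × 12 / 4.9) = 2.21 s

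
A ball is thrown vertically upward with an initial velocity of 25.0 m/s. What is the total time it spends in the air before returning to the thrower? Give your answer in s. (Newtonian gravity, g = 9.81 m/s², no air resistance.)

t_total = 2 × v₀ / g = 2 × 25.0 / 9.81 = 5.097 s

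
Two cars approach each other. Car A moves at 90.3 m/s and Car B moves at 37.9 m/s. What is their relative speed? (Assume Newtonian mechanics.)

v_rel = v_A + v_B = 90.3 + 37.9 = 128.2 m/s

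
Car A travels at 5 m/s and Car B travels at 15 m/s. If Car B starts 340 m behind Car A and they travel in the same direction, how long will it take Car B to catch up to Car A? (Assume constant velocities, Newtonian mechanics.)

Relative speed: v_rel = 15 - 5 = 10 m/s
Time to catch: t = d₀/v_rel = 340/10 = 34.0 s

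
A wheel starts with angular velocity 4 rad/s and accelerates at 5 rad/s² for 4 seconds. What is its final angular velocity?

ω = ω₀ + αt = 4 + 5 × 4 = 24 rad/s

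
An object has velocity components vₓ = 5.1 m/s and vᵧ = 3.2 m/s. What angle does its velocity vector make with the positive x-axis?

θ = arctan(vᵧ/vₓ) = arctan(3.2/5.1) = 32.11°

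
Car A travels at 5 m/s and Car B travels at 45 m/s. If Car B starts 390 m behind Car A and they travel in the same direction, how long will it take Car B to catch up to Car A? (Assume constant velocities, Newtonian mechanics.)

Relative speed: v_rel = 45 - 5 = 40 m/s
Time to catch: t = d₀/v_rel = 390/40 = 9.75 s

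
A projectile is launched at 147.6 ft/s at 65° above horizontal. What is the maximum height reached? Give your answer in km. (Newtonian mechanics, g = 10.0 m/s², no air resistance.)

v₀ = 147.6 ft/s × 0.3048 = 44.9885 m/s
H = v₀² × sin²(θ) / (2g) = 44.9885² × sin(65°)² / (2 × 10.0) = 2023.97 × 0.821394 / 20.0 = 83.1238 m
H = 83.1238 m / 1000.0 = 0.08312 km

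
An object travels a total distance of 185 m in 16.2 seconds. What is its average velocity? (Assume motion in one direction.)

v_avg = Δd / Δt = 185 / 16.2 = 11.42 m/s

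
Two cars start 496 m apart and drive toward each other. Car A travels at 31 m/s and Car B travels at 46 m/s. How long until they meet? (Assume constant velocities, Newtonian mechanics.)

Combined speed: v_combined = 31 + 46 = 77 m/s
Time to meet: t = d/v_combined = 496/77 = 6.44 s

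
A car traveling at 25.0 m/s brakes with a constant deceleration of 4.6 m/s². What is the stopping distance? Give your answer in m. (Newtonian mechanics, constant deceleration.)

d = v₀² / (2a) = 25.0² / (2 × 4.6) = 625.0 / 9.2 = 67.93 m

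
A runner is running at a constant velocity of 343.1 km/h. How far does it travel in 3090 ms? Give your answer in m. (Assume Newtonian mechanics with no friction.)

v = 343.1 km/h × 0.2777777777777778 = 95.3056 m/s
t = 3090 ms × 0.001 = 3.09 s
d = v × t = 95.3056 × 3.09 = 294.5 m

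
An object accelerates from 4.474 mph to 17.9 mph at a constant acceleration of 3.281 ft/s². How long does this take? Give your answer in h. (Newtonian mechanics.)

v₀ = 4.474 mph × 0.44704 = 2.00006 m/s
v = 17.9 mph × 0.44704 = 8.00202 m/s
a = 3.281 ft/s² × 0.3048 = 1.00005 m/s²
t = (v - v₀) / a = (8.00202 - 2.00006) / 1.00005 = 6.00166 s
t = 6.00166 s / 3600.0 = 0.001667 h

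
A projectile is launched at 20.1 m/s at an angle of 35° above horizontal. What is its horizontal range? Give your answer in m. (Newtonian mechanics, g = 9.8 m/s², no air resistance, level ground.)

R = v₀² × sin(2θ) / g = 20.1² × sin(2 × 35°) / 9.8 = 404.01 × 0.939693 / 9.8 = 38.74 m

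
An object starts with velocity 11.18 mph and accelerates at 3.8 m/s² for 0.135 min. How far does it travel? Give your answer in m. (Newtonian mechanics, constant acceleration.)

v₀ = 11.18 mph × 0.44704 = 4.99791 m/s
t = 0.135 min × 60.0 = 8.1 s
d = v₀ × t + ½ × a × t² = 4.99791 × 8.1 + 0.5 × 3.8 × 8.1² = 165.1 m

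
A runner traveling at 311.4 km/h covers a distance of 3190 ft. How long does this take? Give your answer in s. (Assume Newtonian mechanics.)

d = 3190 ft × 0.3048 = 972.312 m
v = 311.4 km/h × 0.2777777777777778 = 86.5 m/s
t = d / v = 972.312 / 86.5 = 11.24 s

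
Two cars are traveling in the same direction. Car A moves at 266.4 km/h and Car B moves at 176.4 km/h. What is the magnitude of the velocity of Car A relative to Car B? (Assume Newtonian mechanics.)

v_rel = |v_A - v_B| = |266.4 - 176.4| = 90.0 km/h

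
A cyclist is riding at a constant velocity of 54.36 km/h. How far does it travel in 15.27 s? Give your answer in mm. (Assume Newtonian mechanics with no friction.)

v = 54.36 km/h × 0.2777777777777778 = 15.1 m/s
d = v × t = 15.1 × 15.27 = 230.577 m
d = 230.577 m / 0.001 = 230600 mm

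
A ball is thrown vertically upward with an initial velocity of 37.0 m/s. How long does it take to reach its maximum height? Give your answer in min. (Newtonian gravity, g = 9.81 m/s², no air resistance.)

t_up = v₀ / g = 37.0 / 9.81 = 3.77166 s
t_up = 3.77166 s / 60.0 = 0.06286 min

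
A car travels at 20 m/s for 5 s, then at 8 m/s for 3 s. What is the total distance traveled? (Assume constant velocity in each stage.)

d₁ = v₁t₁ = 20 × 5 = 100 m
d₂ = v₂t₂ = 8 × 3 = 24 m
d_total = 100 + 24 = 124 m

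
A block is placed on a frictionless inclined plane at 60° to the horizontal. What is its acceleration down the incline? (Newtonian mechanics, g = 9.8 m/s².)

a = g sin(θ) = 9.8 × sin(60°) = 9.8 × 0.866 = 8.49 m/s²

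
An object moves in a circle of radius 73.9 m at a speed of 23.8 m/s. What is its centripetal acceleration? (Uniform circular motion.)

a_c = v²/r = 23.8²/73.9 = 566.44/73.9 = 7.66 m/s²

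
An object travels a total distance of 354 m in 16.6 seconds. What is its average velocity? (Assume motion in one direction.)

v_avg = Δd / Δt = 354 / 16.6 = 21.33 m/s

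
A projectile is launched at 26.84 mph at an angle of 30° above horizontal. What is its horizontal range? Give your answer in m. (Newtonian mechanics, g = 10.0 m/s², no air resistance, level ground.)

v₀ = 26.84 mph × 0.44704 = 11.9986 m/s
R = v₀² × sin(2θ) / g = 11.9986² × sin(2 × 30°) / 10.0 = 143.966 × 0.866025 / 10.0 = 12.47 m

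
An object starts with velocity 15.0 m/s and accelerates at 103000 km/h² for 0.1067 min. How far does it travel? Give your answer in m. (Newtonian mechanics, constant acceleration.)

a = 103000 km/h² × 7.716049382716049e-05 = 7.94753 m/s²
t = 0.1067 min × 60.0 = 6.402 s
d = v₀ × t + ½ × a × t² = 15.0 × 6.402 + 0.5 × 7.94753 × 6.402² = 258.9 m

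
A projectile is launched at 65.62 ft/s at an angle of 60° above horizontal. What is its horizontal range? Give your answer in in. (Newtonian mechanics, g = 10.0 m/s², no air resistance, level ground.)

v₀ = 65.62 ft/s × 0.3048 = 20.001 m/s
R = v₀² × sin(2θ) / g = 20.001² × sin(2 × 60°) / 10.0 = 400.04 × 0.866025 / 10.0 = 34.6445 m
R = 34.6445 m / 0.0254 = 1364 in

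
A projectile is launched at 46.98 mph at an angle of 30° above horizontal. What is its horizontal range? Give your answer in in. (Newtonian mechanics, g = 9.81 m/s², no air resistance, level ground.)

v₀ = 46.98 mph × 0.44704 = 21.0019 m/s
R = v₀² × sin(2θ) / g = 21.0019² × sin(2 × 30°) / 9.81 = 441.08 × 0.866025 / 9.81 = 38.9385 m
R = 38.9385 m / 0.0254 = 1533 in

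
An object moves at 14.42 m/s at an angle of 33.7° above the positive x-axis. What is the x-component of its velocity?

vₓ = v cos(θ) = 14.42 × cos(33.7°) = 12.0 m/s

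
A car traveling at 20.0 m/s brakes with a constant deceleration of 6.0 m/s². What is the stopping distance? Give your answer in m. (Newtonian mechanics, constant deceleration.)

d = v₀² / (2a) = 20.0² / (2 × 6.0) = 400.0 / 12.0 = 33.33 m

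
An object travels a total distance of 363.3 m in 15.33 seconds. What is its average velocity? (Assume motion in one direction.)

v_avg = Δd / Δt = 363.3 / 15.33 = 23.7 m/s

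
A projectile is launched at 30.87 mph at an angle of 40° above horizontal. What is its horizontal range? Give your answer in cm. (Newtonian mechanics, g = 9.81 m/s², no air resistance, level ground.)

v₀ = 30.87 mph × 0.44704 = 13.8001 m/s
R = v₀² × sin(2θ) / g = 13.8001² × sin(2 × 40°) / 9.81 = 190.443 × 0.984808 / 9.81 = 19.1182 m
R = 19.1182 m / 0.01 = 1912 cm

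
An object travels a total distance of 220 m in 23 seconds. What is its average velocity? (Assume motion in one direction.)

v_avg = Δd / Δt = 220 / 23 = 9.57 m/s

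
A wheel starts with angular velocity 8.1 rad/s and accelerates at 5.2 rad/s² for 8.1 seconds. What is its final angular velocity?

ω = ω₀ + αt = 8.1 + 5.2 × 8.1 = 50.22 rad/s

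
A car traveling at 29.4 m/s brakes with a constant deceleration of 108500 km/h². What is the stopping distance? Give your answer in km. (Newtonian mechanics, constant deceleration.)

a = 108500 km/h² × 7.716049382716049e-05 = 8.37191 m/s²
d = v₀² / (2a) = 29.4² / (2 × 8.37191) = 864.36 / 16.7438 = 51.6227 m
d = 51.6227 m / 1000.0 = 0.05162 km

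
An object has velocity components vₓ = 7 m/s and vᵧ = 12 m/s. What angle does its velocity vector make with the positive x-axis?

θ = arctan(vᵧ/vₓ) = arctan(12/7) = 59.74°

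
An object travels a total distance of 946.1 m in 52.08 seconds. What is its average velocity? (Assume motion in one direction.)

v_avg = Δd / Δt = 946.1 / 52.08 = 18.17 m/s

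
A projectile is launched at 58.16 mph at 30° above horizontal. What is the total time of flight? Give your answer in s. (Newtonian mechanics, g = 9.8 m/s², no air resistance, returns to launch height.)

v₀ = 58.16 mph × 0.44704 = 25.9998 m/s
T = 2 × v₀ × sin(θ) / g = 2 × 25.9998 × sin(30°) / 9.8 = 2 × 25.9998 × 0.5 / 9.8 = 2.653 s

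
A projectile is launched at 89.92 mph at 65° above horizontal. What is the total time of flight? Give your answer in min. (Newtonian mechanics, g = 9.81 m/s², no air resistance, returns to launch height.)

v₀ = 89.92 mph × 0.44704 = 40.1978 m/s
T = 2 × v₀ × sin(θ) / g = 2 × 40.1978 × sin(65°) / 9.81 = 2 × 40.1978 × 0.906308 / 9.81 = 7.42744 s
T = 7.42744 s / 60.0 = 0.1238 min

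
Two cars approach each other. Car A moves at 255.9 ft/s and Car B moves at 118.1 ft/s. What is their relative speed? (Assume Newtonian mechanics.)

v_rel = v_A + v_B = 255.9 + 118.1 = 374.0 ft/s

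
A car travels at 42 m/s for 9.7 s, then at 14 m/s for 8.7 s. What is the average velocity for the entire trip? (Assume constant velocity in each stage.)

d₁ = v₁t₁ = 42 × 9.7 = 407.4 m
d₂ = v₂t₂ = 14 × 8.7 = 121.8 m
d_total = 529.2 m, t_total = 18.4 s
v_avg = d_total/t_total = 529.2/18.4 = 28.76 m/s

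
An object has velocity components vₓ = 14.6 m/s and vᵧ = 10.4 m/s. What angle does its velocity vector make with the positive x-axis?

θ = arctan(vᵧ/vₓ) = arctan(10.4/14.6) = 35.46°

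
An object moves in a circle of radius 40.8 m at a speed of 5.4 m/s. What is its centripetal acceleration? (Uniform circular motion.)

a_c = v²/r = 5.4²/40.8 = 29.16/40.8 = 0.71 m/s²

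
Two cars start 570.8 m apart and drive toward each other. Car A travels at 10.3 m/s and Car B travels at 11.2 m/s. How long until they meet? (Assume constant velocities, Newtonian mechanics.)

Combined speed: v_combined = 10.3 + 11.2 = 21.5 m/s
Time to meet: t = d/v_combined = 570.8/21.5 = 26.55 s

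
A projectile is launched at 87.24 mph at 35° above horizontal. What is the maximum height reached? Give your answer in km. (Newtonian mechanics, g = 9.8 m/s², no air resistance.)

v₀ = 87.24 mph × 0.44704 = 38.9998 m/s
H = v₀² × sin²(θ) / (2g) = 38.9998² × sin(35°)² / (2 × 9.8) = 1520.98 × 0.32899 / 19.6 = 25.53 m
H = 25.53 m / 1000.0 = 0.02553 km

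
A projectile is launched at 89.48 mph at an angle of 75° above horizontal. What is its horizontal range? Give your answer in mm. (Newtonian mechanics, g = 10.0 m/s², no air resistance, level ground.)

v₀ = 89.48 mph × 0.44704 = 40.0011 m/s
R = v₀² × sin(2θ) / g = 40.0011² × sin(2 × 75°) / 10.0 = 1600.09 × 0.5 / 10.0 = 80.0045 m
R = 80.0045 m / 0.001 = 80000 mm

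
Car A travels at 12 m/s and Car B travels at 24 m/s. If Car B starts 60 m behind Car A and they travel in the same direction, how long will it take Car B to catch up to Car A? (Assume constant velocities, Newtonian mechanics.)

Relative speed: v_rel = 24 - 12 = 12 m/s
Time to catch: t = d₀/v_rel = 60/12 = 5.0 s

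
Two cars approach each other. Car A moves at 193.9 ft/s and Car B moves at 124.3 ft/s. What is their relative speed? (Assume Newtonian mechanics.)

v_rel = v_A + v_B = 193.9 + 124.3 = 318.2 ft/s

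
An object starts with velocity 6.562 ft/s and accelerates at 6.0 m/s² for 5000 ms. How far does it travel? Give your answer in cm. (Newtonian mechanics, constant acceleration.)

v₀ = 6.562 ft/s × 0.3048 = 2.0001 m/s
t = 5000 ms × 0.001 = 5.0 s
d = v₀ × t + ½ × a × t² = 2.0001 × 5.0 + 0.5 × 6.0 × 5.0² = 85.0005 m
d = 85.0005 m / 0.01 = 8500 cm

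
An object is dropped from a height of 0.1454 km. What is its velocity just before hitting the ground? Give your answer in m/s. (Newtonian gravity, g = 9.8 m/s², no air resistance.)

h = 0.1454 km × 1000.0 = 145.4 m
v = √(2gh) = √(2 × 9.8 × 145.4) = 53.38 m/s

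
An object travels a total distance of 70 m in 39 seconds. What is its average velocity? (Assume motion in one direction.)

v_avg = Δd / Δt = 70 / 39 = 1.79 m/s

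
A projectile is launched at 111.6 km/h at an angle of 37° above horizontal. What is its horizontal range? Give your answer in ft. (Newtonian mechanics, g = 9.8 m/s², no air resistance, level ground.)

v₀ = 111.6 km/h × 0.2777777777777778 = 31.0 m/s
R = v₀² × sin(2θ) / g = 31.0² × sin(2 × 37°) / 9.8 = 961.0 × 0.961262 / 9.8 = 94.2625 m
R = 94.2625 m / 0.3048 = 309.3 ft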